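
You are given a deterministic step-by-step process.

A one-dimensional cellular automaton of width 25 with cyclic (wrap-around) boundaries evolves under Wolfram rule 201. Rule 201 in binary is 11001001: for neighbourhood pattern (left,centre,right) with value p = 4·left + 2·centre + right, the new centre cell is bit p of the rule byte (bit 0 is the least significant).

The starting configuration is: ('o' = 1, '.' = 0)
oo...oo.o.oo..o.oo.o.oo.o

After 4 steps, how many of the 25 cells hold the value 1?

step 0: oo...oo.o.oo..o.oo.o.oo.o
step 1: oo.o.oo...oo....oo...oo.o
step 2: oo...oo.o.oo.oo.oo.o.oo.o
step 3: oo.o.oo...oo.oo.oo...oo.o
step 4: oo...oo.o.oo.oo.oo.o.oo.o

15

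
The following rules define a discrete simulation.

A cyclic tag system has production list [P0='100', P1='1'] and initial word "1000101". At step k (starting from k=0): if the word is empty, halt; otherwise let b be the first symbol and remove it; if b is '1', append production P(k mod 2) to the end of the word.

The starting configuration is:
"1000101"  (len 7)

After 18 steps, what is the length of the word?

t=0: "1000101"  (len 7)
t=1: "000101100"  (len 9)
t=2: "00101100"  (len 8)
t=3: "0101100"  (len 7)
t=4: "101100"  (len 6)
t=5: "01100100"  (len 8)
t=6: "1100100"  (len 7)
t=7: "100100100"  (len 9)
t=8: "001001001"  (len 9)
t=9: "01001001"  (len 8)
t=10: "1001001"  (len 7)
t=11: "001001100"  (len 9)
t=12: "01001100"  (len 8)
t=13: "1001100"  (len 7)
t=14: "0011001"  (len 7)
t=15: "011001"  (len 6)
t=16: "11001"  (len 5)
t=17: "1001100"  (len 7)
t=18: "0011001"  (len 7)

7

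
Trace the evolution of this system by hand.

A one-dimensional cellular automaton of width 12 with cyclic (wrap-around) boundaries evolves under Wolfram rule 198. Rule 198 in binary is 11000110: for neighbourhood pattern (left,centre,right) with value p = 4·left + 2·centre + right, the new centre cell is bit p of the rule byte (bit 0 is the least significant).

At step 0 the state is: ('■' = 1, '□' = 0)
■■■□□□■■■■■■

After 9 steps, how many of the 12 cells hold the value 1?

k=0  ■■■□□□■■■■■■
k=1  ■■■□□■□■■■■■
k=2  ■■■□■■□□■■■■
k=3  ■■■□□■□■□■■■
k=4  ■■■□■■□■□□■■
k=5  ■■■□□■□■□■□■
k=6  ■■■□■■□■□■□□
k=7  □■■□□■□■□■□■
k=8  □□■□■■□■□■□■
k=9  □■■□□■□■□■□■

6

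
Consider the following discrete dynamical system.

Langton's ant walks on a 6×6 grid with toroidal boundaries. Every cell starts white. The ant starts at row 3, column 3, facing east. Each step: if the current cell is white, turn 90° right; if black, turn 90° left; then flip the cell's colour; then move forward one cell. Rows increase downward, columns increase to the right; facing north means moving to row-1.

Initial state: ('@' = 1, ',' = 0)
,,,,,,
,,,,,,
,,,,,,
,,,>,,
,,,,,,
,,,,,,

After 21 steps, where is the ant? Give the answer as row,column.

k=0  ,,,,,,
,,,,,,
,,,,,,
,,,>,,
,,,,,,
,,,,,,
k=1  ,,,,,,
,,,,,,
,,,,,,
,,,@,,
,,,v,,
,,,,,,
k=2  ,,,,,,
,,,,,,
,,,,,,
,,,@,,
,,<@,,
,,,,,,
k=3  ,,,,,,
,,,,,,
,,,,,,
,,^@,,
,,@@,,
,,,,,,
k=4  ,,,,,,
,,,,,,
,,,,,,
,,@>,,
,,@@,,
,,,,,,
k=5  ,,,,,,
,,,,,,
,,,^,,
,,@,,,
,,@@,,
,,,,,,
k=6  ,,,,,,
,,,,,,
,,,@>,
,,@,,,
,,@@,,
,,,,,,
k=7  ,,,,,,
,,,,,,
,,,@@,
,,@,v,
,,@@,,
,,,,,,
k=8  ,,,,,,
,,,,,,
,,,@@,
,,@<@,
,,@@,,
,,,,,,
k=9  ,,,,,,
,,,,,,
,,,^@,
,,@@@,
,,@@,,
,,,,,,
k=10  ,,,,,,
,,,,,,
,,<,@,
,,@@@,
,,@@,,
,,,,,,
k=11  ,,,,,,
,,^,,,
,,@,@,
,,@@@,
,,@@,,
,,,,,,
k=12  ,,,,,,
,,@>,,
,,@,@,
,,@@@,
,,@@,,
,,,,,,
k=13  ,,,,,,
,,@@,,
,,@v@,
,,@@@,
,,@@,,
,,,,,,
k=14  ,,,,,,
,,@@,,
,,<@@,
,,@@@,
,,@@,,
,,,,,,
k=15  ,,,,,,
,,@@,,
,,,@@,
,,v@@,
,,@@,,
,,,,,,
k=16  ,,,,,,
,,@@,,
,,,@@,
,,,>@,
,,@@,,
,,,,,,
k=17  ,,,,,,
,,@@,,
,,,^@,
,,,,@,
,,@@,,
,,,,,,
k=18  ,,,,,,
,,@@,,
,,<,@,
,,,,@,
,,@@,,
,,,,,,
k=19  ,,,,,,
,,^@,,
,,@,@,
,,,,@,
,,@@,,
,,,,,,
k=20  ,,,,,,
,<,@,,
,,@,@,
,,,,@,
,,@@,,
,,,,,,
k=21  ,^,,,,
,@,@,,
,,@,@,
,,,,@,
,,@@,,
,,,,,,

0,1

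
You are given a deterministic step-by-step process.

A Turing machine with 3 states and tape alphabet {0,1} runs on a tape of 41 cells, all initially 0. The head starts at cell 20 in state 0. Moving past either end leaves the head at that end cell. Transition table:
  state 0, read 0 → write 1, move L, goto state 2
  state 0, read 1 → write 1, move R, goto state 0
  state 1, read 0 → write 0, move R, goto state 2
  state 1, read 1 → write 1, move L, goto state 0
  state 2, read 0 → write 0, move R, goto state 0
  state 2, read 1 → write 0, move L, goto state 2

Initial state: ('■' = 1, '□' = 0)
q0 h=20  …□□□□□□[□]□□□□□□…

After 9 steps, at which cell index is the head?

21

k=0  q0 h=20  …□□□□□□[□]□□□□□□…
k=1  q2 h=19  …□□□□□□[□]■□□□□□…
k=2  q0 h=20  …□□□□□□[■]□□□□□□…
k=3  q0 h=21  …□□□□□■[□]□□□□□□…
k=4  q2 h=20  …□□□□□□[■]■□□□□□…
k=5  q2 h=19  …□□□□□□[□]□■□□□□…
k=6  q0 h=20  …□□□□□□[□]■□□□□□…
k=7  q2 h=19  …□□□□□□[□]■■□□□□…
k=8  q0 h=20  …□□□□□□[■]■□□□□□…
k=9  q0 h=21  …□□□□□■[■]□□□□□□…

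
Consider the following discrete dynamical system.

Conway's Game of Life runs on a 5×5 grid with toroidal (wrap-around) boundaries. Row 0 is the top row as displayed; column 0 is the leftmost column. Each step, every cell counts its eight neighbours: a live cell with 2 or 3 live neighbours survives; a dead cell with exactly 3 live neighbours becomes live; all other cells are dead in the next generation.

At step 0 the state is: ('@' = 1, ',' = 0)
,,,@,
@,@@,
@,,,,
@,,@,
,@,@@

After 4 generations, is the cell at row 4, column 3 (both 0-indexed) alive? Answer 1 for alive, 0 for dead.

1

gen 0: ,,,@,
@,@@,
@,,,,
@,,@,
,@,@@
gen 1: @@,,,
,@@@,
@,@@,
@@@@,
@,,@,
gen 2: @,,@,
,,,@,
@,,,,
@,,,,
,,,@,
gen 3: ,,@@,
,,,,,
,,,,@
,,,,@
,,,,,
gen 4: ,,,,,
,,,@,
,,,,,
,,,,,
,,,@,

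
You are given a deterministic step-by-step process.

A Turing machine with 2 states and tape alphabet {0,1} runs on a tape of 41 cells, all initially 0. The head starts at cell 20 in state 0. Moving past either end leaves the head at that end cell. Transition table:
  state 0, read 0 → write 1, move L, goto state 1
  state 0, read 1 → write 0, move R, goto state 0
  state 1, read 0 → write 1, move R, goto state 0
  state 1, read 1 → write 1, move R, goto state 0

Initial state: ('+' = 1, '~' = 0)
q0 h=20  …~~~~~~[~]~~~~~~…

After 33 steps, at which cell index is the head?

gen 0: q0 h=20  …~~~~~~[~]~~~~~~…
gen 1: q1 h=19  …~~~~~~[~]+~~~~~…
gen 2: q0 h=20  …~~~~~+[+]~~~~~~…
gen 3: q0 h=21  …~~~~+~[~]~~~~~~…
gen 4: q1 h=20  …~~~~~+[~]+~~~~~…
gen 5: q0 h=21  …~~~~++[+]~~~~~~…
gen 6: q0 h=22  …~~~++~[~]~~~~~~…
gen 7: q1 h=21  …~~~~++[~]+~~~~~…
gen 8: q0 h=22  …~~~+++[+]~~~~~~…
gen 9: q0 h=23  …~~+++~[~]~~~~~~…
gen 10: q1 h=22  …~~~+++[~]+~~~~~…
gen 11: q0 h=23  …~~++++[+]~~~~~~…
gen 12: q0 h=24  …~++++~[~]~~~~~~…
gen 13: q1 h=23  …~~++++[~]+~~~~~…
gen 14: q0 h=24  …~+++++[+]~~~~~~…
gen 15: q0 h=25  …+++++~[~]~~~~~~…
gen 16: q1 h=24  …~+++++[~]+~~~~~…
gen 17: q0 h=25  …++++++[+]~~~~~~…
gen 18: q0 h=26  …+++++~[~]~~~~~~…
gen 19: q1 h=25  …++++++[~]+~~~~~…
gen 20: q0 h=26  …++++++[+]~~~~~~…
gen 21: q0 h=27  …+++++~[~]~~~~~~…
gen 22: q1 h=26  …++++++[~]+~~~~~…
gen 23: q0 h=27  …++++++[+]~~~~~~…
gen 24: q0 h=28  …+++++~[~]~~~~~~…
gen 25: q1 h=27  …++++++[~]+~~~~~…
gen 26: q0 h=28  …++++++[+]~~~~~~…
gen 27: q0 h=29  …+++++~[~]~~~~~~…
gen 28: q1 h=28  …++++++[~]+~~~~~…
gen 29: q0 h=29  …++++++[+]~~~~~~…
gen 30: q0 h=30  …+++++~[~]~~~~~~…
gen 31: q1 h=29  …++++++[~]+~~~~~…
gen 32: q0 h=30  …++++++[+]~~~~~~…
gen 33: q0 h=31  …+++++~[~]~~~~~~…

31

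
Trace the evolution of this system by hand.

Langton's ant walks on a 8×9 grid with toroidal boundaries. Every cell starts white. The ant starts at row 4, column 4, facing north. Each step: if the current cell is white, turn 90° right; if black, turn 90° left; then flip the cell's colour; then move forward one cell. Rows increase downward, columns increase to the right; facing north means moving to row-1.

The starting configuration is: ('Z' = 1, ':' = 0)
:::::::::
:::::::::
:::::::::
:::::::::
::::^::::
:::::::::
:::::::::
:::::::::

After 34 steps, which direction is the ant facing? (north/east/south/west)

[0] :::::::::
:::::::::
:::::::::
:::::::::
::::^::::
:::::::::
:::::::::
:::::::::
[1] :::::::::
:::::::::
:::::::::
:::::::::
::::Z>:::
:::::::::
:::::::::
:::::::::
[2] :::::::::
:::::::::
:::::::::
:::::::::
::::ZZ:::
:::::v:::
:::::::::
:::::::::
[3] :::::::::
:::::::::
:::::::::
:::::::::
::::ZZ:::
::::<Z:::
:::::::::
:::::::::
[4] :::::::::
:::::::::
:::::::::
:::::::::
::::^Z:::
::::ZZ:::
:::::::::
:::::::::
[5] :::::::::
:::::::::
:::::::::
:::::::::
:::<:Z:::
::::ZZ:::
:::::::::
:::::::::
[6] :::::::::
:::::::::
:::::::::
:::^:::::
:::Z:Z:::
::::ZZ:::
:::::::::
:::::::::
[7] :::::::::
:::::::::
:::::::::
:::Z>::::
:::Z:Z:::
::::ZZ:::
:::::::::
:::::::::
[8] :::::::::
:::::::::
:::::::::
:::ZZ::::
:::ZvZ:::
::::ZZ:::
:::::::::
:::::::::
[9] :::::::::
:::::::::
:::::::::
:::ZZ::::
:::<ZZ:::
::::ZZ:::
:::::::::
:::::::::
[10] :::::::::
:::::::::
:::::::::
:::ZZ::::
::::ZZ:::
:::vZZ:::
:::::::::
:::::::::
[11] :::::::::
:::::::::
:::::::::
:::ZZ::::
::::ZZ:::
::<ZZZ:::
:::::::::
:::::::::
[12] :::::::::
:::::::::
:::::::::
:::ZZ::::
::^:ZZ:::
::ZZZZ:::
:::::::::
:::::::::
[13] :::::::::
:::::::::
:::::::::
:::ZZ::::
::Z>ZZ:::
::ZZZZ:::
:::::::::
:::::::::
[14] :::::::::
:::::::::
:::::::::
:::ZZ::::
::ZZZZ:::
::ZvZZ:::
:::::::::
:::::::::
[15] :::::::::
:::::::::
:::::::::
:::ZZ::::
::ZZZZ:::
::Z:>Z:::
:::::::::
:::::::::
[16] :::::::::
:::::::::
:::::::::
:::ZZ::::
::ZZ^Z:::
::Z::Z:::
:::::::::
:::::::::
[17] :::::::::
:::::::::
:::::::::
:::ZZ::::
::Z<:Z:::
::Z::Z:::
:::::::::
:::::::::
[18] :::::::::
:::::::::
:::::::::
:::ZZ::::
::Z::Z:::
::Zv:Z:::
:::::::::
:::::::::
[19] :::::::::
:::::::::
:::::::::
:::ZZ::::
::Z::Z:::
::<Z:Z:::
:::::::::
:::::::::
[20] :::::::::
:::::::::
:::::::::
:::ZZ::::
::Z::Z:::
:::Z:Z:::
::v::::::
:::::::::
[21] :::::::::
:::::::::
:::::::::
:::ZZ::::
::Z::Z:::
:::Z:Z:::
:<Z::::::
:::::::::
[22] :::::::::
:::::::::
:::::::::
:::ZZ::::
::Z::Z:::
:^:Z:Z:::
:ZZ::::::
:::::::::
[23] :::::::::
:::::::::
:::::::::
:::ZZ::::
::Z::Z:::
:Z>Z:Z:::
:ZZ::::::
:::::::::
[24] :::::::::
:::::::::
:::::::::
:::ZZ::::
::Z::Z:::
:ZZZ:Z:::
:Zv::::::
:::::::::
[25] :::::::::
:::::::::
:::::::::
:::ZZ::::
::Z::Z:::
:ZZZ:Z:::
:Z:>:::::
:::::::::
[26] :::::::::
:::::::::
:::::::::
:::ZZ::::
::Z::Z:::
:ZZZ:Z:::
:Z:Z:::::
:::v:::::
[27] :::::::::
:::::::::
:::::::::
:::ZZ::::
::Z::Z:::
:ZZZ:Z:::
:Z:Z:::::
::<Z:::::
[28] :::::::::
:::::::::
:::::::::
:::ZZ::::
::Z::Z:::
:ZZZ:Z:::
:Z^Z:::::
::ZZ:::::
[29] :::::::::
:::::::::
:::::::::
:::ZZ::::
::Z::Z:::
:ZZZ:Z:::
:ZZ>:::::
::ZZ:::::
[30] :::::::::
:::::::::
:::::::::
:::ZZ::::
::Z::Z:::
:ZZ^:Z:::
:ZZ::::::
::ZZ:::::
[31] :::::::::
:::::::::
:::::::::
:::ZZ::::
::Z::Z:::
:Z<::Z:::
:ZZ::::::
::ZZ:::::
[32] :::::::::
:::::::::
:::::::::
:::ZZ::::
::Z::Z:::
:Z:::Z:::
:Zv::::::
::ZZ:::::
[33] :::::::::
:::::::::
:::::::::
:::ZZ::::
::Z::Z:::
:Z:::Z:::
:Z:>:::::
::ZZ:::::
[34] :::::::::
:::::::::
:::::::::
:::ZZ::::
::Z::Z:::
:Z:::Z:::
:Z:Z:::::
::Zv:::::

south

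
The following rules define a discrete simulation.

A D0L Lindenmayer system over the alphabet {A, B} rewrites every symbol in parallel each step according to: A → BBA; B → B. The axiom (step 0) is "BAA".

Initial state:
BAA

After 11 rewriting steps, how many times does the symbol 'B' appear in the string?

45

gen 0: BAA
gen 1: BBBABBA
gen 2: BBBBBABBBBA
gen 3: BBBBBBBABBBBBBA
gen 4: BBBBBBBBBABBBBBBBBA
gen 5: BBBBBBBBBBBABBBBBBBBBBA
gen 6: BBBBBBBBBBBBBABBBBBBBBBBBBA
gen 7: BBBBBBBBBBBBBBBABBBBBBBBBBBBBBA
gen 8: BBBBBBBBBBBBBBBBBABBBBBBBBBBBBBBBBA
gen 9: BBBBBBBBBBBBBBBBBBBABBBBBBBBBBBBBBBBBBA
gen 10: BBBBBBBBBBBBBBBBBBBBBABBBBBBBBBBBBBBBBBBBBA
gen 11: BBBBBBBBBBBBBBBBBBBBBBBABBBBBBBBBBBBBBBBBBBBBBA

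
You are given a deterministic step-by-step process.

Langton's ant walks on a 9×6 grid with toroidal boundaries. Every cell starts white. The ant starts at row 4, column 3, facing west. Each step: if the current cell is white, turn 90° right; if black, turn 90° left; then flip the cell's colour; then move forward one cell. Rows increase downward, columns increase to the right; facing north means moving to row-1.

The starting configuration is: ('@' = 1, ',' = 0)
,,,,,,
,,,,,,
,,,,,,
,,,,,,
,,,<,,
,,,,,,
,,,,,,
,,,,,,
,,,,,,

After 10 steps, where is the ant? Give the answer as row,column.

5,4

[0] ,,,,,,
,,,,,,
,,,,,,
,,,,,,
,,,<,,
,,,,,,
,,,,,,
,,,,,,
,,,,,,
[1] ,,,,,,
,,,,,,
,,,,,,
,,,^,,
,,,@,,
,,,,,,
,,,,,,
,,,,,,
,,,,,,
[2] ,,,,,,
,,,,,,
,,,,,,
,,,@>,
,,,@,,
,,,,,,
,,,,,,
,,,,,,
,,,,,,
[3] ,,,,,,
,,,,,,
,,,,,,
,,,@@,
,,,@v,
,,,,,,
,,,,,,
,,,,,,
,,,,,,
[4] ,,,,,,
,,,,,,
,,,,,,
,,,@@,
,,,<@,
,,,,,,
,,,,,,
,,,,,,
,,,,,,
[5] ,,,,,,
,,,,,,
,,,,,,
,,,@@,
,,,,@,
,,,v,,
,,,,,,
,,,,,,
,,,,,,
[6] ,,,,,,
,,,,,,
,,,,,,
,,,@@,
,,,,@,
,,<@,,
,,,,,,
,,,,,,
,,,,,,
[7] ,,,,,,
,,,,,,
,,,,,,
,,,@@,
,,^,@,
,,@@,,
,,,,,,
,,,,,,
,,,,,,
[8] ,,,,,,
,,,,,,
,,,,,,
,,,@@,
,,@>@,
,,@@,,
,,,,,,
,,,,,,
,,,,,,
[9] ,,,,,,
,,,,,,
,,,,,,
,,,@@,
,,@@@,
,,@v,,
,,,,,,
,,,,,,
,,,,,,
[10] ,,,,,,
,,,,,,
,,,,,,
,,,@@,
,,@@@,
,,@,>,
,,,,,,
,,,,,,
,,,,,,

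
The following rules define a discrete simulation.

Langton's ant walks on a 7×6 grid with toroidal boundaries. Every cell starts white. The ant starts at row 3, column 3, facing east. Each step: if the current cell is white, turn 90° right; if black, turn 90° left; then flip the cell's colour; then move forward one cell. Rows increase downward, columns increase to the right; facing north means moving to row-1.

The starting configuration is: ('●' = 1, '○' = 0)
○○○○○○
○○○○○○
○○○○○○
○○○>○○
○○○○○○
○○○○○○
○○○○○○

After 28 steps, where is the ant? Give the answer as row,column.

1,1

gen 0: ○○○○○○
○○○○○○
○○○○○○
○○○>○○
○○○○○○
○○○○○○
○○○○○○
gen 1: ○○○○○○
○○○○○○
○○○○○○
○○○●○○
○○○v○○
○○○○○○
○○○○○○
gen 2: ○○○○○○
○○○○○○
○○○○○○
○○○●○○
○○<●○○
○○○○○○
○○○○○○
gen 3: ○○○○○○
○○○○○○
○○○○○○
○○^●○○
○○●●○○
○○○○○○
○○○○○○
gen 4: ○○○○○○
○○○○○○
○○○○○○
○○●>○○
○○●●○○
○○○○○○
○○○○○○
gen 5: ○○○○○○
○○○○○○
○○○^○○
○○●○○○
○○●●○○
○○○○○○
○○○○○○
gen 6: ○○○○○○
○○○○○○
○○○●>○
○○●○○○
○○●●○○
○○○○○○
○○○○○○
gen 7: ○○○○○○
○○○○○○
○○○●●○
○○●○v○
○○●●○○
○○○○○○
○○○○○○
gen 8: ○○○○○○
○○○○○○
○○○●●○
○○●<●○
○○●●○○
○○○○○○
○○○○○○
gen 9: ○○○○○○
○○○○○○
○○○^●○
○○●●●○
○○●●○○
○○○○○○
○○○○○○
gen 10: ○○○○○○
○○○○○○
○○<○●○
○○●●●○
○○●●○○
○○○○○○
○○○○○○
gen 11: ○○○○○○
○○^○○○
○○●○●○
○○●●●○
○○●●○○
○○○○○○
○○○○○○
gen 12: ○○○○○○
○○●>○○
○○●○●○
○○●●●○
○○●●○○
○○○○○○
○○○○○○
gen 13: ○○○○○○
○○●●○○
○○●v●○
○○●●●○
○○●●○○
○○○○○○
○○○○○○
gen 14: ○○○○○○
○○●●○○
○○<●●○
○○●●●○
○○●●○○
○○○○○○
○○○○○○
gen 15: ○○○○○○
○○●●○○
○○○●●○
○○v●●○
○○●●○○
○○○○○○
○○○○○○
gen 16: ○○○○○○
○○●●○○
○○○●●○
○○○>●○
○○●●○○
○○○○○○
○○○○○○
gen 17: ○○○○○○
○○●●○○
○○○^●○
○○○○●○
○○●●○○
○○○○○○
○○○○○○
gen 18: ○○○○○○
○○●●○○
○○<○●○
○○○○●○
○○●●○○
○○○○○○
○○○○○○
gen 19: ○○○○○○
○○^●○○
○○●○●○
○○○○●○
○○●●○○
○○○○○○
○○○○○○
gen 20: ○○○○○○
○<○●○○
○○●○●○
○○○○●○
○○●●○○
○○○○○○
○○○○○○
gen 21: ○^○○○○
○●○●○○
○○●○●○
○○○○●○
○○●●○○
○○○○○○
○○○○○○
gen 22: ○●>○○○
○●○●○○
○○●○●○
○○○○●○
○○●●○○
○○○○○○
○○○○○○
gen 23: ○●●○○○
○●v●○○
○○●○●○
○○○○●○
○○●●○○
○○○○○○
○○○○○○
gen 24: ○●●○○○
○<●●○○
○○●○●○
○○○○●○
○○●●○○
○○○○○○
○○○○○○
gen 25: ○●●○○○
○○●●○○
○v●○●○
○○○○●○
○○●●○○
○○○○○○
○○○○○○
gen 26: ○●●○○○
○○●●○○
<●●○●○
○○○○●○
○○●●○○
○○○○○○
○○○○○○
gen 27: ○●●○○○
^○●●○○
●●●○●○
○○○○●○
○○●●○○
○○○○○○
○○○○○○
gen 28: ○●●○○○
●>●●○○
●●●○●○
○○○○●○
○○●●○○
○○○○○○
○○○○○○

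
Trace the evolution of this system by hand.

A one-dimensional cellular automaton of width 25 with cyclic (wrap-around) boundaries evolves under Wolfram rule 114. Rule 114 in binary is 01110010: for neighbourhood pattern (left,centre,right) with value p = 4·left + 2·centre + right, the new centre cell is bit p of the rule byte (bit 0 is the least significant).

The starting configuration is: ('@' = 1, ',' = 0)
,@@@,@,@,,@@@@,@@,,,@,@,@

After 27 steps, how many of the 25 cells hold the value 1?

15

[0] ,@@@,@,@,,@@@@,@@,,,@,@,@
[1] @,,@@,@,@@,,,@@,@@,@,@,@,
[2] ,@@,@@,@,@@,@,@@,@@,@,@,@
[3] @,@@,@@,@,@@,@,@@,@@,@,@,
[4] ,@,@@,@@,@,@@,@,@@,@@,@,@
[5] @,@,@@,@@,@,@@,@,@@,@@,@,
[6] ,@,@,@@,@@,@,@@,@,@@,@@,@
[7] @,@,@,@@,@@,@,@@,@,@@,@@,
[8] ,@,@,@,@@,@@,@,@@,@,@@,@@
[9] @,@,@,@,@@,@@,@,@@,@,@@,@
[10] @@,@,@,@,@@,@@,@,@@,@,@@,
[11] ,@@,@,@,@,@@,@@,@,@@,@,@@
[12] @,@@,@,@,@,@@,@@,@,@@,@,@
[13] @@,@@,@,@,@,@@,@@,@,@@,@,
[14] ,@@,@@,@,@,@,@@,@@,@,@@,@
[15] @,@@,@@,@,@,@,@@,@@,@,@@,
[16] ,@,@@,@@,@,@,@,@@,@@,@,@@
[17] @,@,@@,@@,@,@,@,@@,@@,@,@
[18] @@,@,@@,@@,@,@,@,@@,@@,@,
[19] ,@@,@,@@,@@,@,@,@,@@,@@,@
[20] @,@@,@,@@,@@,@,@,@,@@,@@,
[21] ,@,@@,@,@@,@@,@,@,@,@@,@@
[22] @,@,@@,@,@@,@@,@,@,@,@@,@
[23] @@,@,@@,@,@@,@@,@,@,@,@@,
[24] ,@@,@,@@,@,@@,@@,@,@,@,@@
[25] @,@@,@,@@,@,@@,@@,@,@,@,@
[26] @@,@@,@,@@,@,@@,@@,@,@,@,
[27] ,@@,@@,@,@@,@,@@,@@,@,@,@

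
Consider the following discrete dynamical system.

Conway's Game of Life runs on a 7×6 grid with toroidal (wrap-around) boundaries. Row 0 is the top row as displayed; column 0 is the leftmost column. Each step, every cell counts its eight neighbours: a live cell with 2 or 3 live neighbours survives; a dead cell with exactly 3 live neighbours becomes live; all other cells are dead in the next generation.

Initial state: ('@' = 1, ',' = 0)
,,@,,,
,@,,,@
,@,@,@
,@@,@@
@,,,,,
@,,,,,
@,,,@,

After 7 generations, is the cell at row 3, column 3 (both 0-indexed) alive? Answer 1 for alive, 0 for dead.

0

gen 0: ,,@,,,
,@,,,@
,@,@,@
,@@,@@
@,,,,,
@,,,,,
@,,,@,
gen 1: @@,,,@
,@,,@,
,@,@,@
,@@@@@
@,,,,,
@@,,,,
,@,,,@
gen 2: ,@@,@@
,@,,@,
,@,,,@
,@,@,@
,,,@@,
,@,,,@
,,@,,@
gen 3: ,@@,@@
,@,@@,
,@,,,@
,,,@,@
,,,@,@
@,@@,@
,,@@,@
gen 4: ,@,,,@
,@,@,,
,,,@,@
,,@,,@
,,,@,@
@@,,,@
,,,,,,
gen 5: @,@,,,
,,,,,,
@,,@,,
@,@@,@
,@@,,@
@,,,@@
,@,,,@
gen 6: @@,,,,
,@,,,,
@@@@@@
,,,@,@
,,@,,,
,,@,@,
,@,,@,
gen 7: @@@,,,
,,,@@,
,@,@,@
,,,,,@
,,@,@,
,@@,,,
@@@@,@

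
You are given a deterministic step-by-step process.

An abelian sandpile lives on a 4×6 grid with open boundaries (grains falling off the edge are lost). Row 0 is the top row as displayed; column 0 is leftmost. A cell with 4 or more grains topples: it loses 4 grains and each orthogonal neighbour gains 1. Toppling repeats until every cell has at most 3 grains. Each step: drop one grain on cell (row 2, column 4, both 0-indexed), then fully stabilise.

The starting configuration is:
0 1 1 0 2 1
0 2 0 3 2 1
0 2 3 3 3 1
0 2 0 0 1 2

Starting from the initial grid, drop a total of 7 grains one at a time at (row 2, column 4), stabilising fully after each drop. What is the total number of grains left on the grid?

0) 0 1 1 0 2 1
0 2 0 3 2 1
0 2 3 3 3 1
0 2 0 0 1 2
1) 0 1 1 1 3 1
0 2 2 1 0 2
0 3 0 2 2 2
0 2 1 1 2 2
2) 0 1 1 1 3 1
0 2 2 1 0 2
0 3 0 2 3 2
0 2 1 1 2 2
3) 0 1 1 1 3 1
0 2 2 1 1 2
0 3 0 3 0 3
0 2 1 1 3 2
4) 0 1 1 1 3 1
0 2 2 1 1 2
0 3 0 3 1 3
0 2 1 1 3 2
5) 0 1 1 1 3 1
0 2 2 1 1 2
0 3 0 3 2 3
0 2 1 1 3 2
6) 0 1 1 1 3 1
0 2 2 1 1 2
0 3 0 3 3 3
0 2 1 1 3 2
7) 0 1 1 1 3 1
0 2 2 2 2 3
0 3 1 0 3 1
0 2 1 3 1 0

33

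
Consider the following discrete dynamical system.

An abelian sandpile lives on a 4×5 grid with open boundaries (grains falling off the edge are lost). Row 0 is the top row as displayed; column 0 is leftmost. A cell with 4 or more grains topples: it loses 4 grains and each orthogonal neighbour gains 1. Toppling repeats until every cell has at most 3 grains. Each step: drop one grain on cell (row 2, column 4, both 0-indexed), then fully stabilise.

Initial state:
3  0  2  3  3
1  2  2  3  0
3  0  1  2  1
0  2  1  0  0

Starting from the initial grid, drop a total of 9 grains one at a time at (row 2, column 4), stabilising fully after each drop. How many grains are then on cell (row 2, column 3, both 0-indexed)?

0) 3  0  2  3  3
1  2  2  3  0
3  0  1  2  1
0  2  1  0  0
1) 3  0  2  3  3
1  2  2  3  0
3  0  1  2  2
0  2  1  0  0
2) 3  0  2  3  3
1  2  2  3  0
3  0  1  2  3
0  2  1  0  0
3) 3  0  2  3  3
1  2  2  3  1
3  0  1  3  0
0  2  1  0  1
4) 3  0  2  3  3
1  2  2  3  1
3  0  1  3  1
0  2  1  0  1
5) 3  0  2  3  3
1  2  2  3  1
3  0  1  3  2
0  2  1  0  1
6) 3  0  2  3  3
1  2  2  3  1
3  0  1  3  3
0  2  1  0  1
7) 3  0  3  1  1
1  2  3  2  0
3  0  2  1  2
0  2  1  1  2
8) 3  0  3  1  1
1  2  3  2  0
3  0  2  1  3
0  2  1  1  2
9) 3  0  3  1  1
1  2  3  2  1
3  0  2  2  0
0  2  1  1  3

2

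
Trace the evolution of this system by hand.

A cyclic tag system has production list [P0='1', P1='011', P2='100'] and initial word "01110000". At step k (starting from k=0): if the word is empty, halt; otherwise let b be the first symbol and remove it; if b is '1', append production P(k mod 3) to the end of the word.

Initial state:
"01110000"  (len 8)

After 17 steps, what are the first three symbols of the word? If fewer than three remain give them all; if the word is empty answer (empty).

111

t=0: "01110000"  (len 8)
t=1: "1110000"  (len 7)
t=2: "110000011"  (len 9)
t=3: "10000011100"  (len 11)
t=4: "00000111001"  (len 11)
t=5: "0000111001"  (len 10)
t=6: "000111001"  (len 9)
t=7: "00111001"  (len 8)
t=8: "0111001"  (len 7)
t=9: "111001"  (len 6)
t=10: "110011"  (len 6)
t=11: "10011011"  (len 8)
t=12: "0011011100"  (len 10)
t=13: "011011100"  (len 9)
t=14: "11011100"  (len 8)
t=15: "1011100100"  (len 10)
t=16: "0111001001"  (len 10)
t=17: "111001001"  (len 9)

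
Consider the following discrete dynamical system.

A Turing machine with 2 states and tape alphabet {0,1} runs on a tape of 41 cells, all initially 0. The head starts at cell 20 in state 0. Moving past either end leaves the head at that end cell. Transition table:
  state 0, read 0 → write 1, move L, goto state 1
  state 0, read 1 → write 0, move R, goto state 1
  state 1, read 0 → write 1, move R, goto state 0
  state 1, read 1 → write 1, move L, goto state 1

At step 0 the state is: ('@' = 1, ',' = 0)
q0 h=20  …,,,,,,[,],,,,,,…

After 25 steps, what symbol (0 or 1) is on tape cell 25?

[0] q0 h=20  …,,,,,,[,],,,,,,…
[1] q1 h=19  …,,,,,,[,]@,,,,,…
[2] q0 h=20  …,,,,,@[@],,,,,,…
[3] q1 h=21  …,,,,@,[,],,,,,,…
[4] q0 h=22  …,,,@,@[,],,,,,,…
[5] q1 h=21  …,,,,@,[@]@,,,,,…
[6] q1 h=20  …,,,,,@[,]@@,,,,…
[7] q0 h=21  …,,,,@@[@]@,,,,,…
[8] q1 h=22  …,,,@@,[@],,,,,,…
[9] q1 h=21  …,,,,@@[,]@,,,,,…
[10] q0 h=22  …,,,@@@[@],,,,,,…
[11] q1 h=23  …,,@@@,[,],,,,,,…
[12] q0 h=24  …,@@@,@[,],,,,,,…
[13] q1 h=23  …,,@@@,[@]@,,,,,…
[14] q1 h=22  …,,,@@@[,]@@,,,,…
[15] q0 h=23  …,,@@@@[@]@,,,,,…
[16] q1 h=24  …,@@@@,[@],,,,,,…
[17] q1 h=23  …,,@@@@[,]@,,,,,…
[18] q0 h=24  …,@@@@@[@],,,,,,…
[19] q1 h=25  …@@@@@,[,],,,,,,…
[20] q0 h=26  …@@@@,@[,],,,,,,…
[21] q1 h=25  …@@@@@,[@]@,,,,,…
[22] q1 h=24  …,@@@@@[,]@@,,,,…
[23] q0 h=25  …@@@@@@[@]@,,,,,…
[24] q1 h=26  …@@@@@,[@],,,,,,…
[25] q1 h=25  …@@@@@@[,]@,,,,,…

0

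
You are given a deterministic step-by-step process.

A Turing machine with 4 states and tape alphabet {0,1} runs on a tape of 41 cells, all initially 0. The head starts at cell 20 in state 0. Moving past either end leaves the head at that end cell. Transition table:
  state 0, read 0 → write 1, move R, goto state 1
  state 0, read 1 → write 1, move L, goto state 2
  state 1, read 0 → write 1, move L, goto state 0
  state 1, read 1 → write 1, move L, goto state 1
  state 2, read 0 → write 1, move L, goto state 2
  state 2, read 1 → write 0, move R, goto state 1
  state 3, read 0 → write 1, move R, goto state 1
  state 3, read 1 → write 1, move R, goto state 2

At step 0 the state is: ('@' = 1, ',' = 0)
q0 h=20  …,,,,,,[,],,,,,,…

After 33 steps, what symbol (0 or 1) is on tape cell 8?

step 0: q0 h=20  …,,,,,,[,],,,,,,…
step 1: q1 h=21  …,,,,,@[,],,,,,,…
step 2: q0 h=20  …,,,,,,[@]@,,,,,…
step 3: q2 h=19  …,,,,,,[,]@@,,,,…
step 4: q2 h=18  …,,,,,,[,]@@@,,,…
step 5: q2 h=17  …,,,,,,[,]@@@@,,…
step 6: q2 h=16  …,,,,,,[,]@@@@@,…
step 7: q2 h=15  …,,,,,,[,]@@@@@@…
step 8: q2 h=14  …,,,,,,[,]@@@@@@…
step 9: q2 h=13  …,,,,,,[,]@@@@@@…
step 10: q2 h=12  …,,,,,,[,]@@@@@@…
step 11: q2 h=11  …,,,,,,[,]@@@@@@…
step 12: q2 h=10  …,,,,,,[,]@@@@@@…
step 13: q2 h= 9  …,,,,,,[,]@@@@@@…
step 14: q2 h= 8  …,,,,,,[,]@@@@@@…
step 15: q2 h= 7  …,,,,,,[,]@@@@@@…
step 16: q2 h= 6  |,,,,,,[,]@@@@@@…
step 17: q2 h= 5  |,,,,,[,]@@@@@@…
step 18: q2 h= 4  |,,,,[,]@@@@@@…
step 19: q2 h= 3  |,,,[,]@@@@@@…
step 20: q2 h= 2  |,,[,]@@@@@@…
step 21: q2 h= 1  |,[,]@@@@@@…
step 22: q2 h= 0  |[,]@@@@@@…
step 23: q2 h= 0  |[@]@@@@@@…
step 24: q1 h= 1  |,[@]@@@@@@…
step 25: q1 h= 0  |[,]@@@@@@…
step 26: q0 h= 0  |[@]@@@@@@…
step 27: q2 h= 0  |[@]@@@@@@…
step 28: q1 h= 1  |,[@]@@@@@@…
step 29: q1 h= 0  |[,]@@@@@@…
step 30: q0 h= 0  |[@]@@@@@@…
step 31: q2 h= 0  |[@]@@@@@@…
step 32: q1 h= 1  |,[@]@@@@@@…
step 33: q1 h= 0  |[,]@@@@@@…

1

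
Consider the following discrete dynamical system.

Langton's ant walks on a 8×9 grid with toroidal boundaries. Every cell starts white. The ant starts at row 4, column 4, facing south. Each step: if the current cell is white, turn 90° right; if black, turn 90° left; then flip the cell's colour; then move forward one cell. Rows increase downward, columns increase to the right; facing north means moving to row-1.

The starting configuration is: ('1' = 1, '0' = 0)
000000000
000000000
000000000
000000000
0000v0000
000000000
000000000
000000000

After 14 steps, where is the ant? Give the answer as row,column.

[0] 000000000
000000000
000000000
000000000
0000v0000
000000000
000000000
000000000
[1] 000000000
000000000
000000000
000000000
000<10000
000000000
000000000
000000000
[2] 000000000
000000000
000000000
000^00000
000110000
000000000
000000000
000000000
[3] 000000000
000000000
000000000
0001>0000
000110000
000000000
000000000
000000000
[4] 000000000
000000000
000000000
000110000
0001v0000
000000000
000000000
000000000
[5] 000000000
000000000
000000000
000110000
00010>000
000000000
000000000
000000000
[6] 000000000
000000000
000000000
000110000
000101000
00000v000
000000000
000000000
[7] 000000000
000000000
000000000
000110000
000101000
0000<1000
000000000
000000000
[8] 000000000
000000000
000000000
000110000
0001^1000
000011000
000000000
000000000
[9] 000000000
000000000
000000000
000110000
00011>000
000011000
000000000
000000000
[10] 000000000
000000000
000000000
00011^000
000110000
000011000
000000000
000000000
[11] 000000000
000000000
000000000
000111>00
000110000
000011000
000000000
000000000
[12] 000000000
000000000
000000000
000111100
000110v00
000011000
000000000
000000000
[13] 000000000
000000000
000000000
000111100
00011<100
000011000
000000000
000000000
[14] 000000000
000000000
000000000
00011^100
000111100
000011000
000000000
000000000

3,5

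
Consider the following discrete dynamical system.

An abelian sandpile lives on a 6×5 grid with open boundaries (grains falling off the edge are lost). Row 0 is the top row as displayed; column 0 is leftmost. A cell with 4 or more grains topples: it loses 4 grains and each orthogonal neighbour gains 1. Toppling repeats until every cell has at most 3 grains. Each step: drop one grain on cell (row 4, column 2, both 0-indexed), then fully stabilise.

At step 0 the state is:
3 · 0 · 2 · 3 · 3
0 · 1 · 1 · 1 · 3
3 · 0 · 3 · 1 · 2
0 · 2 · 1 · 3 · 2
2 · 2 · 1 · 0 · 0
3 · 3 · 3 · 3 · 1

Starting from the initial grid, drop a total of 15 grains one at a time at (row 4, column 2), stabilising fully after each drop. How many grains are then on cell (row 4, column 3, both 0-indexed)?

3

k=0  3 · 0 · 2 · 3 · 3
0 · 1 · 1 · 1 · 3
3 · 0 · 3 · 1 · 2
0 · 2 · 1 · 3 · 2
2 · 2 · 1 · 0 · 0
3 · 3 · 3 · 3 · 1
k=1  3 · 0 · 2 · 3 · 3
0 · 1 · 1 · 1 · 3
3 · 0 · 3 · 1 · 2
0 · 2 · 1 · 3 · 2
2 · 2 · 2 · 0 · 0
3 · 3 · 3 · 3 · 1
k=2  3 · 0 · 2 · 3 · 3
0 · 1 · 1 · 1 · 3
3 · 0 · 3 · 1 · 2
0 · 2 · 1 · 3 · 2
2 · 2 · 3 · 0 · 0
3 · 3 · 3 · 3 · 1
k=3  3 · 0 · 2 · 3 · 3
0 · 1 · 1 · 1 · 3
3 · 0 · 3 · 1 · 2
1 · 3 · 2 · 3 · 2
0 · 1 · 2 · 2 · 0
1 · 2 · 2 · 0 · 2
k=4  3 · 0 · 2 · 3 · 3
0 · 1 · 1 · 1 · 3
3 · 0 · 3 · 1 · 2
1 · 3 · 2 · 3 · 2
0 · 1 · 3 · 2 · 0
1 · 2 · 2 · 0 · 2
k=5  3 · 0 · 2 · 3 · 3
0 · 1 · 1 · 1 · 3
3 · 0 · 3 · 1 · 2
1 · 3 · 3 · 3 · 2
0 · 2 · 0 · 3 · 0
1 · 2 · 3 · 0 · 2
k=6  3 · 0 · 2 · 3 · 3
0 · 1 · 1 · 1 · 3
3 · 0 · 3 · 1 · 2
1 · 3 · 3 · 3 · 2
0 · 2 · 1 · 3 · 0
1 · 2 · 3 · 0 · 2
k=7  3 · 0 · 2 · 3 · 3
0 · 1 · 1 · 1 · 3
3 · 0 · 3 · 1 · 2
1 · 3 · 3 · 3 · 2
0 · 2 · 2 · 3 · 0
1 · 2 · 3 · 0 · 2
k=8  3 · 0 · 2 · 3 · 3
0 · 1 · 1 · 1 · 3
3 · 0 · 3 · 1 · 2
1 · 3 · 3 · 3 · 2
0 · 2 · 3 · 3 · 0
1 · 2 · 3 · 0 · 2
k=9  3 · 0 · 2 · 3 · 3
0 · 1 · 2 · 1 · 3
3 · 2 · 1 · 3 · 2
2 · 2 · 0 · 2 · 3
1 · 2 · 1 · 2 · 1
2 · 0 · 2 · 2 · 2
k=10  3 · 0 · 2 · 3 · 3
0 · 1 · 2 · 1 · 3
3 · 2 · 1 · 3 · 2
2 · 2 · 0 · 2 · 3
1 · 2 · 2 · 2 · 1
2 · 0 · 2 · 2 · 2
k=11  3 · 0 · 2 · 3 · 3
0 · 1 · 2 · 1 · 3
3 · 2 · 1 · 3 · 2
2 · 2 · 0 · 2 · 3
1 · 2 · 3 · 2 · 1
2 · 0 · 2 · 2 · 2
k=12  3 · 0 · 2 · 3 · 3
0 · 1 · 2 · 1 · 3
3 · 2 · 1 · 3 · 2
2 · 2 · 1 · 2 · 3
1 · 3 · 0 · 3 · 1
2 · 0 · 3 · 2 · 2
k=13  3 · 0 · 2 · 3 · 3
0 · 1 · 2 · 1 · 3
3 · 2 · 1 · 3 · 2
2 · 2 · 1 · 2 · 3
1 · 3 · 1 · 3 · 1
2 · 0 · 3 · 2 · 2
k=14  3 · 0 · 2 · 3 · 3
0 · 1 · 2 · 1 · 3
3 · 2 · 1 · 3 · 2
2 · 2 · 1 · 2 · 3
1 · 3 · 2 · 3 · 1
2 · 0 · 3 · 2 · 2
k=15  3 · 0 · 2 · 3 · 3
0 · 1 · 2 · 1 · 3
3 · 2 · 1 · 3 · 2
2 · 2 · 1 · 2 · 3
1 · 3 · 3 · 3 · 1
2 · 0 · 3 · 2 · 2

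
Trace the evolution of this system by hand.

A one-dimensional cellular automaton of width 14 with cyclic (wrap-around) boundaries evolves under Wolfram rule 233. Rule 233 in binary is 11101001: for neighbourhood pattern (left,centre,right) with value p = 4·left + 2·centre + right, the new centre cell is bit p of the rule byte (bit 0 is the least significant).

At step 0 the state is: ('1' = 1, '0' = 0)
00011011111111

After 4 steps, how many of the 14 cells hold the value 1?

k=0  00011011111111
k=1  01011111111111
k=2  10111111111111
k=3  11111111111111
k=4  11111111111111

14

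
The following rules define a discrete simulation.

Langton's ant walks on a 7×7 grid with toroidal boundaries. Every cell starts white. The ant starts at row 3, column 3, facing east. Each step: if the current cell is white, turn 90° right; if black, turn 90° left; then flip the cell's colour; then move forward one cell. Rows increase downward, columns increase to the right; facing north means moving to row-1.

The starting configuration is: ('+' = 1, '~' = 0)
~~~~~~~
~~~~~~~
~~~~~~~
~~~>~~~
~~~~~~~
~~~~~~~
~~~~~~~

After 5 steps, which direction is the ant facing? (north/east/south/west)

north

gen 0: ~~~~~~~
~~~~~~~
~~~~~~~
~~~>~~~
~~~~~~~
~~~~~~~
~~~~~~~
gen 1: ~~~~~~~
~~~~~~~
~~~~~~~
~~~+~~~
~~~v~~~
~~~~~~~
~~~~~~~
gen 2: ~~~~~~~
~~~~~~~
~~~~~~~
~~~+~~~
~~<+~~~
~~~~~~~
~~~~~~~
gen 3: ~~~~~~~
~~~~~~~
~~~~~~~
~~^+~~~
~~++~~~
~~~~~~~
~~~~~~~
gen 4: ~~~~~~~
~~~~~~~
~~~~~~~
~~+>~~~
~~++~~~
~~~~~~~
~~~~~~~
gen 5: ~~~~~~~
~~~~~~~
~~~^~~~
~~+~~~~
~~++~~~
~~~~~~~
~~~~~~~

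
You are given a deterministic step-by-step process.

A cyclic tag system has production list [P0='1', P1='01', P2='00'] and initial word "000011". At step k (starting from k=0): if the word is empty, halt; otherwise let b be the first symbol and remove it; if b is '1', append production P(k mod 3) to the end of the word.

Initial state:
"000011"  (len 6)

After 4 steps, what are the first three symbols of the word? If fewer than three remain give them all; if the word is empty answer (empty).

11

0) "000011"  (len 6)
1) "00011"  (len 5)
2) "0011"  (len 4)
3) "011"  (len 3)
4) "11"  (len 2)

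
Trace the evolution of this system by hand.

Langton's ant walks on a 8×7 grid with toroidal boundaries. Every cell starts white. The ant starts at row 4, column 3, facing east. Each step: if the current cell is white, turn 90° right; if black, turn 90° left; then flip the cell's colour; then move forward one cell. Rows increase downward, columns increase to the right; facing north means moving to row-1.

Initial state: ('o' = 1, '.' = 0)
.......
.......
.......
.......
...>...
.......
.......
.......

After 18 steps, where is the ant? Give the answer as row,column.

k=0  .......
.......
.......
.......
...>...
.......
.......
.......
k=1  .......
.......
.......
.......
...o...
...v...
.......
.......
k=2  .......
.......
.......
.......
...o...
..<o...
.......
.......
k=3  .......
.......
.......
.......
..^o...
..oo...
.......
.......
k=4  .......
.......
.......
.......
..o>...
..oo...
.......
.......
k=5  .......
.......
.......
...^...
..o....
..oo...
.......
.......
k=6  .......
.......
.......
...o>..
..o....
..oo...
.......
.......
k=7  .......
.......
.......
...oo..
..o.v..
..oo...
.......
.......
k=8  .......
.......
.......
...oo..
..o<o..
..oo...
.......
.......
k=9  .......
.......
.......
...^o..
..ooo..
..oo...
.......
.......
k=10  .......
.......
.......
..<.o..
..ooo..
..oo...
.......
.......
k=11  .......
.......
..^....
..o.o..
..ooo..
..oo...
.......
.......
k=12  .......
.......
..o>...
..o.o..
..ooo..
..oo...
.......
.......
k=13  .......
.......
..oo...
..ovo..
..ooo..
..oo...
.......
.......
k=14  .......
.......
..oo...
..<oo..
..ooo..
..oo...
.......
.......
k=15  .......
.......
..oo...
...oo..
..voo..
..oo...
.......
.......
k=16  .......
.......
..oo...
...oo..
...>o..
..oo...
.......
.......
k=17  .......
.......
..oo...
...^o..
....o..
..oo...
.......
.......
k=18  .......
.......
..oo...
..<.o..
....o..
..oo...
.......
.......

3,2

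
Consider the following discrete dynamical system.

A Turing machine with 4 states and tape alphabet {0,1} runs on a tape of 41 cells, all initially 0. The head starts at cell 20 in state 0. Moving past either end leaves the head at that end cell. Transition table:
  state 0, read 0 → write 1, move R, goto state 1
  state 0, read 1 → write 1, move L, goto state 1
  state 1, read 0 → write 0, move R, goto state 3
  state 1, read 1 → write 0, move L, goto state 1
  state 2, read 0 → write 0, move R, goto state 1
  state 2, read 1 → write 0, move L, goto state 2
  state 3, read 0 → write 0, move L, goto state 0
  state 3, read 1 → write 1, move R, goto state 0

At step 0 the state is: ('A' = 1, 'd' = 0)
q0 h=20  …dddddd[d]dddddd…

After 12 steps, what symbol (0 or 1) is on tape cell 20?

t=0: q0 h=20  …dddddd[d]dddddd…
t=1: q1 h=21  …dddddA[d]dddddd…
t=2: q3 h=22  …ddddAd[d]dddddd…
t=3: q0 h=21  …dddddA[d]dddddd…
t=4: q1 h=22  …ddddAA[d]dddddd…
t=5: q3 h=23  …dddAAd[d]dddddd…
t=6: q0 h=22  …ddddAA[d]dddddd…
t=7: q1 h=23  …dddAAA[d]dddddd…
t=8: q3 h=24  …ddAAAd[d]dddddd…
t=9: q0 h=23  …dddAAA[d]dddddd…
t=10: q1 h=24  …ddAAAA[d]dddddd…
t=11: q3 h=25  …dAAAAd[d]dddddd…
t=12: q0 h=24  …ddAAAA[d]dddddd…

1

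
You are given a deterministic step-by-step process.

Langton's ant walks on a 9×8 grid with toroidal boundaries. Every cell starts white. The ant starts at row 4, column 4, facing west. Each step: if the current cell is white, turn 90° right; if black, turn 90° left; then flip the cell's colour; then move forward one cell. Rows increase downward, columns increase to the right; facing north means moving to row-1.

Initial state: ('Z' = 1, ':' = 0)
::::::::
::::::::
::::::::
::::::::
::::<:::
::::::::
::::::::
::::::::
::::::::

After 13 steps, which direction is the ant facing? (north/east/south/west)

[0] ::::::::
::::::::
::::::::
::::::::
::::<:::
::::::::
::::::::
::::::::
::::::::
[1] ::::::::
::::::::
::::::::
::::^:::
::::Z:::
::::::::
::::::::
::::::::
::::::::
[2] ::::::::
::::::::
::::::::
::::Z>::
::::Z:::
::::::::
::::::::
::::::::
::::::::
[3] ::::::::
::::::::
::::::::
::::ZZ::
::::Zv::
::::::::
::::::::
::::::::
::::::::
[4] ::::::::
::::::::
::::::::
::::ZZ::
::::<Z::
::::::::
::::::::
::::::::
::::::::
[5] ::::::::
::::::::
::::::::
::::ZZ::
:::::Z::
::::v:::
::::::::
::::::::
::::::::
[6] ::::::::
::::::::
::::::::
::::ZZ::
:::::Z::
:::<Z:::
::::::::
::::::::
::::::::
[7] ::::::::
::::::::
::::::::
::::ZZ::
:::^:Z::
:::ZZ:::
::::::::
::::::::
::::::::
[8] ::::::::
::::::::
::::::::
::::ZZ::
:::Z>Z::
:::ZZ:::
::::::::
::::::::
::::::::
[9] ::::::::
::::::::
::::::::
::::ZZ::
:::ZZZ::
:::Zv:::
::::::::
::::::::
::::::::
[10] ::::::::
::::::::
::::::::
::::ZZ::
:::ZZZ::
:::Z:>::
::::::::
::::::::
::::::::
[11] ::::::::
::::::::
::::::::
::::ZZ::
:::ZZZ::
:::Z:Z::
:::::v::
::::::::
::::::::
[12] ::::::::
::::::::
::::::::
::::ZZ::
:::ZZZ::
:::Z:Z::
::::<Z::
::::::::
::::::::
[13] ::::::::
::::::::
::::::::
::::ZZ::
:::ZZZ::
:::Z^Z::
::::ZZ::
::::::::
::::::::

north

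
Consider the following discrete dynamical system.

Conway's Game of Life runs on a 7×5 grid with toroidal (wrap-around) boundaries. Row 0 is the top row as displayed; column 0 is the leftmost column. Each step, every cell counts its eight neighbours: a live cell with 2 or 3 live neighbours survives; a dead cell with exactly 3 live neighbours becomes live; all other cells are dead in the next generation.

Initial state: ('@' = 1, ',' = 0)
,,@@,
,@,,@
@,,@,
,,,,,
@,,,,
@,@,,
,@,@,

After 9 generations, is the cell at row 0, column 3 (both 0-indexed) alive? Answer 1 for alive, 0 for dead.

0) ,,@@,
,@,,@
@,,@,
,,,,,
@,,,,
@,@,,
,@,@,
1) @@,@@
@@,,@
@,,,@
,,,,@
,@,,,
@,@,@
,@,@@
2) ,,,,,
,,@,,
,@,@,
,,,,@
,@,@@
,,@,@
,,,,,
3) ,,,,,
,,@,,
,,@@,
,,,,@
,,@,@
@,@,@
,,,,,
4) ,,,,,
,,@@,
,,@@,
,,@,@
,@,,@
@@,,@
,,,,,
5) ,,,,,
,,@@,
,@,,@
@@@,@
,@@,@
,@,,@
@,,,,
6) ,,,,,
,,@@,
,,,,@
,,,,@
,,,,@
,@@@@
@,,,,
7) ,,,,,
,,,@,
,,,,@
@,,@@
,,@,@
,@@@@
@@@@@
8) @@,,,
,,,,,
@,,,,
@,,,,
,,,,,
,,,,,
,,,,,
9) ,,,,,
@@,,,
,,,,,
,,,,,
,,,,,
,,,,,
,,,,,

0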